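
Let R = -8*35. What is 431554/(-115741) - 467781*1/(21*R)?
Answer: 17201301067/226852360 ≈ 75.826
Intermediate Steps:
R = -280
431554/(-115741) - 467781*1/(21*R) = 431554/(-115741) - 467781/((-280*21)) = 431554*(-1/115741) - 467781/(-5880) = -431554/115741 - 467781*(-1/5880) = -431554/115741 + 155927/1960 = 17201301067/226852360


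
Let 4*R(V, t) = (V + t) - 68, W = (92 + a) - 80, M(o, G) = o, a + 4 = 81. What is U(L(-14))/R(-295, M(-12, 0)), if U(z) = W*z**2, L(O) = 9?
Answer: -9612/125 ≈ -76.896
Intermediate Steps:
a = 77 (a = -4 + 81 = 77)
W = 89 (W = (92 + 77) - 80 = 169 - 80 = 89)
U(z) = 89*z**2
R(V, t) = -17 + V/4 + t/4 (R(V, t) = ((V + t) - 68)/4 = (-68 + V + t)/4 = -17 + V/4 + t/4)
U(L(-14))/R(-295, M(-12, 0)) = (89*9**2)/(-17 + (1/4)*(-295) + (1/4)*(-12)) = (89*81)/(-17 - 295/4 - 3) = 7209/(-375/4) = 7209*(-4/375) = -9612/125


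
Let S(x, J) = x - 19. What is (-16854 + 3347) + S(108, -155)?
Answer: -13418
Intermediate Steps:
S(x, J) = -19 + x
(-16854 + 3347) + S(108, -155) = (-16854 + 3347) + (-19 + 108) = -13507 + 89 = -13418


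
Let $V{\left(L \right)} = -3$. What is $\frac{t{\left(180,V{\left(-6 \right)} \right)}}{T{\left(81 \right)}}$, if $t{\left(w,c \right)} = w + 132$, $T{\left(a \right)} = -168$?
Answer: $- \frac{13}{7} \approx -1.8571$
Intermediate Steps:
$t{\left(w,c \right)} = 132 + w$
$\frac{t{\left(180,V{\left(-6 \right)} \right)}}{T{\left(81 \right)}} = \frac{132 + 180}{-168} = 312 \left(- \frac{1}{168}\right) = - \frac{13}{7}$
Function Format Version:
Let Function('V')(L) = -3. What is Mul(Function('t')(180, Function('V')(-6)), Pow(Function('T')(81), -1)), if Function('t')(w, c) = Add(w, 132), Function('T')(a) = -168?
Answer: Rational(-13, 7) ≈ -1.8571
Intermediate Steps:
Function('t')(w, c) = Add(132, w)
Mul(Function('t')(180, Function('V')(-6)), Pow(Function('T')(81), -1)) = Mul(Add(132, 180), Pow(-168, -1)) = Mul(312, Rational(-1, 168)) = Rational(-13, 7)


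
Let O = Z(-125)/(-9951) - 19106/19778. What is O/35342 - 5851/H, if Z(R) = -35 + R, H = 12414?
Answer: -18234795428870/38686351381777 ≈ -0.47135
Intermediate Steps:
O = -3015473/3174369 (O = (-35 - 125)/(-9951) - 19106/19778 = -160*(-1/9951) - 19106*1/19778 = 160/9951 - 9553/9889 = -3015473/3174369 ≈ -0.94994)
O/35342 - 5851/H = -3015473/3174369/35342 - 5851/12414 = -3015473/3174369*1/35342 - 5851*1/12414 = -3015473/112188549198 - 5851/12414 = -18234795428870/38686351381777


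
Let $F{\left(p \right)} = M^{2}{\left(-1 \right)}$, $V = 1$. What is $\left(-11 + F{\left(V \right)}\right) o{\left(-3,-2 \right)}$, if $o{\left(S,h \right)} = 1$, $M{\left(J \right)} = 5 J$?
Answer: $14$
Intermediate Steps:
$F{\left(p \right)} = 25$ ($F{\left(p \right)} = \left(5 \left(-1\right)\right)^{2} = \left(-5\right)^{2} = 25$)
$\left(-11 + F{\left(V \right)}\right) o{\left(-3,-2 \right)} = \left(-11 + 25\right) 1 = 14 \cdot 1 = 14$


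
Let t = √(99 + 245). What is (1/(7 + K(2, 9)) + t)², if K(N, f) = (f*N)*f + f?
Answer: 10899297/31684 + 2*√86/89 ≈ 344.21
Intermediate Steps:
K(N, f) = f + N*f² (K(N, f) = (N*f)*f + f = N*f² + f = f + N*f²)
t = 2*√86 (t = √344 = 2*√86 ≈ 18.547)
(1/(7 + K(2, 9)) + t)² = (1/(7 + 9*(1 + 2*9)) + 2*√86)² = (1/(7 + 9*(1 + 18)) + 2*√86)² = (1/(7 + 9*19) + 2*√86)² = (1/(7 + 171) + 2*√86)² = (1/178 + 2*√86)²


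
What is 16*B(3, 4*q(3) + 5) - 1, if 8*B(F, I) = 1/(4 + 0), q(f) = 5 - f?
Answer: -1/2 ≈ -0.50000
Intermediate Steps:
B(F, I) = 1/32 (B(F, I) = 1/(8*(4 + 0)) = (1/8)/4 = (1/8)*(1/4) = 1/32)
16*B(3, 4*q(3) + 5) - 1 = 16*(1/32) - 1 = 1/2 - 1 = -1/2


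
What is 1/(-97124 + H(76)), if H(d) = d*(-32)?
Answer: -1/99556 ≈ -1.0045e-5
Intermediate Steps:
H(d) = -32*d
1/(-97124 + H(76)) = 1/(-97124 - 32*76) = 1/(-97124 - 2432) = 1/(-99556) = -1/99556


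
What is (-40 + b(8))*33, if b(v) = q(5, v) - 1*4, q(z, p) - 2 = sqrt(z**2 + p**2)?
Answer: -1386 + 33*sqrt(89) ≈ -1074.7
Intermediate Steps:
q(z, p) = 2 + sqrt(p**2 + z**2) (q(z, p) = 2 + sqrt(z**2 + p**2) = 2 + sqrt(p**2 + z**2))
b(v) = -2 + sqrt(25 + v**2) (b(v) = (2 + sqrt(v**2 + 5**2)) - 1*4 = (2 + sqrt(v**2 + 25)) - 4 = (2 + sqrt(25 + v**2)) - 4 = -2 + sqrt(25 + v**2))
(-40 + b(8))*33 = (-40 + (-2 + sqrt(25 + 8**2)))*33 = (-40 + (-2 + sqrt(25 + 64)))*33 = (-40 + (-2 + sqrt(89)))*33 = (-42 + sqrt(89))*33 = -1386 + 33*sqrt(89)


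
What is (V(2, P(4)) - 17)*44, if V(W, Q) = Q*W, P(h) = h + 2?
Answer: -220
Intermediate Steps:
P(h) = 2 + h
(V(2, P(4)) - 17)*44 = ((2 + 4)*2 - 17)*44 = (6*2 - 17)*44 = (12 - 17)*44 = -5*44 = -220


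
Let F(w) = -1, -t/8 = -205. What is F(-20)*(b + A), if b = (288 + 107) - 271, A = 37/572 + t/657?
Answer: -47562085/375804 ≈ -126.56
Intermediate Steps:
t = 1640 (t = -8*(-205) = 1640)
A = 962389/375804 (A = 37/572 + 1640/657 = 962389/375804 ≈ 2.5609)
b = 124 (b = 395 - 271 = 124)
F(-20)*(b + A) = -(124 + 962389/375804) = -1*47562085/375804 = -47562085/375804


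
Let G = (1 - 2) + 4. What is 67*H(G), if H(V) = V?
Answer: 201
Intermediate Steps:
G = 3 (G = -1 + 4 = 3)
67*H(G) = 67*3 = 201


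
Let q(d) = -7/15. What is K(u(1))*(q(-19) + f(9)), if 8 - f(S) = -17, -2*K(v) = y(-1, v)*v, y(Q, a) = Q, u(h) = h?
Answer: 184/15 ≈ 12.267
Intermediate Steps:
q(d) = -7/15 (q(d) = -7*1/15 = -7/15)
K(v) = v/2 (K(v) = -(-1)*v/2 = v/2)
f(S) = 25 (f(S) = 8 - 1*(-17) = 8 + 17 = 25)
K(u(1))*(q(-19) + f(9)) = ((½)*1)*(-7/15 + 25) = (½)*(368/15) = 184/15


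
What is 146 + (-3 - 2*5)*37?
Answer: -335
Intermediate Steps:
146 + (-3 - 2*5)*37 = 146 + (-3 - 10)*37 = 146 - 13*37 = 146 - 481 = -335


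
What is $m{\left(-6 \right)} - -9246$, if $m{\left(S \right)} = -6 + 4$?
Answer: $9244$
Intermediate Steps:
$m{\left(S \right)} = -2$
$m{\left(-6 \right)} - -9246 = -2 - -9246 = -2 + 9246 = 9244$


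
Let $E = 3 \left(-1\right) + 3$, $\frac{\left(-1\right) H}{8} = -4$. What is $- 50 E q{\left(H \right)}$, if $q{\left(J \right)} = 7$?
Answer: $0$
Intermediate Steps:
$H = 32$ ($H = \left(-8\right) \left(-4\right) = 32$)
$E = 0$ ($E = -3 + 3 = 0$)
$- 50 E q{\left(H \right)} = \left(-50\right) 0 \cdot 7 = 0 \cdot 7 = 0$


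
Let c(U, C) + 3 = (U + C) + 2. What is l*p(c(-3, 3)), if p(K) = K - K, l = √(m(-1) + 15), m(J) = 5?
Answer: 0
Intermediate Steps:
c(U, C) = -1 + C + U (c(U, C) = -3 + ((U + C) + 2) = -3 + ((C + U) + 2) = -3 + (2 + C + U) = -1 + C + U)
l = 2*√5 (l = √(5 + 15) = √20 = 2*√5 ≈ 4.4721)
p(K) = 0
l*p(c(-3, 3)) = (2*√5)*0 = 0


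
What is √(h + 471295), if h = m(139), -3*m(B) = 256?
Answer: √4240887/3 ≈ 686.45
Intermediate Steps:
m(B) = -256/3 (m(B) = -⅓*256 = -256/3)
h = -256/3 ≈ -85.333
√(h + 471295) = √(-256/3 + 471295) = √(1413629/3) = √4240887/3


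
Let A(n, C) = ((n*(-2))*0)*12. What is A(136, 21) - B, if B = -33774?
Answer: 33774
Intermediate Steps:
A(n, C) = 0 (A(n, C) = (-2*n*0)*12 = 0*12 = 0)
A(136, 21) - B = 0 - 1*(-33774) = 0 + 33774 = 33774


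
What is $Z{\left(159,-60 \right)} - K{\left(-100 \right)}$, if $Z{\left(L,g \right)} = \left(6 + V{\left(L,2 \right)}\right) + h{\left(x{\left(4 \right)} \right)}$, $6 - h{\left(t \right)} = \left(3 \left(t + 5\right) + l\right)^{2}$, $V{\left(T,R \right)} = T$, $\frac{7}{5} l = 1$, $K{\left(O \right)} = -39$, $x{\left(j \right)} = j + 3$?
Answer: $- \frac{55759}{49} \approx -1137.9$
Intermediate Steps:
$x{\left(j \right)} = 3 + j$
$l = \frac{5}{7}$ ($l = \frac{5}{7} \cdot 1 = \frac{5}{7} \approx 0.71429$)
$h{\left(t \right)} = 6 - \left(\frac{110}{7} + 3 t\right)^{2}$ ($h{\left(t \right)} = 6 - \left(3 \left(t + 5\right) + \frac{5}{7}\right)^{2} = 6 - \left(3 \left(5 + t\right) + \frac{5}{7}\right)^{2} = 6 - \left(\left(15 + 3 t\right) + \frac{5}{7}\right)^{2} = 6 - \left(\frac{110}{7} + 3 t\right)^{2}$)
$Z{\left(L,g \right)} = - \frac{65461}{49} + L$ ($Z{\left(L,g \right)} = \left(6 + L\right) + \left(6 - \frac{\left(110 + 21 \left(3 + 4\right)\right)^{2}}{49}\right) = \left(6 + L\right) + \left(6 - \frac{\left(110 + 21 \cdot 7\right)^{2}}{49}\right) = \left(6 + L\right) + \left(6 - \frac{\left(110 + 147\right)^{2}}{49}\right) = \left(6 + L\right) + \left(6 - \frac{257^{2}}{49}\right) = \left(6 + L\right) + \left(6 - \frac{66049}{49}\right) = \left(6 + L\right) - \frac{65755}{49} = - \frac{65461}{49} + L$)
$Z{\left(159,-60 \right)} - K{\left(-100 \right)} = \left(- \frac{65461}{49} + 159\right) - -39 = - \frac{57670}{49} + 39 = - \frac{55759}{49}$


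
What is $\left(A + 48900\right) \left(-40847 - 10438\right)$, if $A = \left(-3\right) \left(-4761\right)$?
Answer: $-3240340155$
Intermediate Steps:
$A = 14283$
$\left(A + 48900\right) \left(-40847 - 10438\right) = \left(14283 + 48900\right) \left(-40847 - 10438\right) = 63183 \left(-51285\right) = -3240340155$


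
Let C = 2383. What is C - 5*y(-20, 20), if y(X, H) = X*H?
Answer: 4383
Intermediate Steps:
y(X, H) = H*X
C - 5*y(-20, 20) = 2383 - 100*(-20) = 2383 - 5*(-400) = 2383 + 2000 = 4383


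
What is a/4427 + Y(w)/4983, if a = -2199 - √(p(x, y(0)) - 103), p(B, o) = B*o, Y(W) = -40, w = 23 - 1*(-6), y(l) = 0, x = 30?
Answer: -11134697/22059741 - I*√103/4427 ≈ -0.50475 - 0.0022925*I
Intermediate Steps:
w = 29 (w = 23 + 6 = 29)
a = -2199 - I*√103 (a = -2199 - √(30*0 - 103) = -2199 - √(0 - 103) = -2199 - √(-103) = -2199 - I*√103 ≈ -2199.0 - 10.149*I)
a/4427 + Y(w)/4983 = (-2199 - I*√103)/4427 - 40/4983 = (-2199 - I*√103)*(1/4427) - 40*1/4983 = (-2199/4427 - I*√103/4427) - 40/4983 = -11134697/22059741 - I*√103/4427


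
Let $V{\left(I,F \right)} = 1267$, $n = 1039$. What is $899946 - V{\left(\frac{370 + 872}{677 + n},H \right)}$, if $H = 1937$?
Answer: $898679$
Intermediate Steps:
$899946 - V{\left(\frac{370 + 872}{677 + n},H \right)} = 899946 - 1267 = 898679$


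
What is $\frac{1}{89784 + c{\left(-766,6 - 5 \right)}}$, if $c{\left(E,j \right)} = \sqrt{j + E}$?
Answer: $\frac{9976}{895685269} - \frac{i \sqrt{85}}{2687055807} \approx 1.1138 \cdot 10^{-5} - 3.4311 \cdot 10^{-9} i$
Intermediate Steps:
$c{\left(E,j \right)} = \sqrt{E + j}$
$\frac{1}{89784 + c{\left(-766,6 - 5 \right)}} = \frac{1}{89784 + \sqrt{-766 + \left(6 - 5\right)}} = \frac{1}{89784 + \sqrt{-766 + 1}} = \frac{1}{89784 + \sqrt{-765}} = \frac{1}{89784 + 3 i \sqrt{85}}$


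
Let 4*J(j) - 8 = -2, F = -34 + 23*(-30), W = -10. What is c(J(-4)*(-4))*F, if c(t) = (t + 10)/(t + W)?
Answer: 181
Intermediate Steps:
F = -724 (F = -34 - 690 = -724)
J(j) = 3/2 (J(j) = 2 + (¼)*(-2) = 2 - ½ = 3/2)
c(t) = (10 + t)/(-10 + t) (c(t) = (t + 10)/(t - 10) = (10 + t)/(-10 + t))
c(J(-4)*(-4))*F = ((10 + (3/2)*(-4))/(-10 + (3/2)*(-4)))*(-724) = ((10 - 6)/(-10 - 6))*(-724) = (4/(-16))*(-724) = -1/16*4*(-724) = -¼*(-724) = 181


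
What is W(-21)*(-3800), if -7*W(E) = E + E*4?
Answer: -57000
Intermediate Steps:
W(E) = -5*E/7 (W(E) = -(E + E*4)/7 = -(E + 4*E)/7 = -5*E/7)
W(-21)*(-3800) = -5/7*(-21)*(-3800) = 15*(-3800) = -57000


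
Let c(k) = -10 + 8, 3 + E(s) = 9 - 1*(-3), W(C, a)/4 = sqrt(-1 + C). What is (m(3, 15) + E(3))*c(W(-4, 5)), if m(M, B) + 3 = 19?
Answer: -50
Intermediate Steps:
m(M, B) = 16 (m(M, B) = -3 + 19 = 16)
W(C, a) = 4*sqrt(-1 + C)
E(s) = 9 (E(s) = -3 + (9 - 1*(-3)) = -3 + (9 + 3) = -3 + 12 = 9)
c(k) = -2
(m(3, 15) + E(3))*c(W(-4, 5)) = (16 + 9)*(-2) = 25*(-2) = -50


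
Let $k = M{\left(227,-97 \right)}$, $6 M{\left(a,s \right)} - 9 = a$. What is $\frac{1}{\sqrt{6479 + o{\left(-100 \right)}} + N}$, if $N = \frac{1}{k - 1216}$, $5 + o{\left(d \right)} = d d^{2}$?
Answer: $- \frac{10590}{12380228133409} - \frac{12460900 i \sqrt{993526}}{12380228133409} \approx -8.554 \cdot 10^{-10} - 0.0010033 i$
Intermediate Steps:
$M{\left(a,s \right)} = \frac{3}{2} + \frac{a}{6}$
$k = \frac{118}{3}$ ($k = \frac{3}{2} + \frac{1}{6} \cdot 227 = \frac{3}{2} + \frac{227}{6} = \frac{118}{3} \approx 39.333$)
$o{\left(d \right)} = -5 + d^{3}$ ($o{\left(d \right)} = -5 + d d^{2} = -5 + d^{3}$)
$N = - \frac{3}{3530}$ ($N = \frac{1}{\frac{118}{3} - 1216} = \frac{1}{- \frac{3530}{3}} = - \frac{3}{3530} \approx -0.00084986$)
$\frac{1}{\sqrt{6479 + o{\left(-100 \right)}} + N} = \frac{1}{\sqrt{6479 + \left(-5 + \left(-100\right)^{3}\right)} - \frac{3}{3530}} = \frac{1}{\sqrt{6479 - 1000005} - \frac{3}{3530}} = \frac{1}{\sqrt{-993526} - \frac{3}{3530}} = \frac{1}{i \sqrt{993526} - \frac{3}{3530}} = \frac{1}{- \frac{3}{3530} + i \sqrt{993526}}$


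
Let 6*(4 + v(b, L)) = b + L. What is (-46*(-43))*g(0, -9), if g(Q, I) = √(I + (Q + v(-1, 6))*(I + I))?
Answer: 7912*√3 ≈ 13704.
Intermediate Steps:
v(b, L) = -4 + L/6 + b/6 (v(b, L) = -4 + (b + L)/6 = -4 + (L + b)/6 = -4 + (L/6 + b/6) = -4 + L/6 + b/6)
g(Q, I) = √(I + 2*I*(-19/6 + Q)) (g(Q, I) = √(I + (Q + (-4 + (⅙)*6 + (⅙)*(-1)))*(I + I)) = √(I + (Q + (-4 + 1 - ⅙))*(2*I)) = √(I + (Q - 19/6)*(2*I)) = √(I + (-19/6 + Q)*(2*I)) = √(I + 2*I*(-19/6 + Q)))
(-46*(-43))*g(0, -9) = (-46*(-43))*(√6*√(-9*(-8 + 3*0))/3) = 1978*(√6*√(-9*(-8 + 0))/3) = 1978*(√6*√(-9*(-8))/3) = 1978*(√6*√72/3) = 1978*(√6*(6*√2)/3) = 1978*(4*√3) = 7912*√3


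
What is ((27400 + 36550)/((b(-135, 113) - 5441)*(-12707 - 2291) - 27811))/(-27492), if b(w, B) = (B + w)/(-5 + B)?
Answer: -287775/10092509208796 ≈ -2.8514e-8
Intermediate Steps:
b(w, B) = (B + w)/(-5 + B)
((27400 + 36550)/((b(-135, 113) - 5441)*(-12707 - 2291) - 27811))/(-27492) = ((27400 + 36550)/(((113 - 135)/(-5 + 113) - 5441)*(-12707 - 2291) - 27811))/(-27492) = (63950/((-22/108 - 5441)*(-14998) - 27811))*(-1/27492) = (63950/(((1/108)*(-22) - 5441)*(-14998) - 27811))*(-1/27492) = (63950/((-11/54 - 5441)*(-14998) - 27811))*(-1/27492) = (63950/(-293825/54*(-14998) - 27811))*(-1/27492) = (63950/(2203393675/27 - 27811))*(-1/27492) = (63950/(2202642778/27))*(-1/27492) = (63950*(27/2202642778))*(-1/27492) = (863325/1101321389)*(-1/27492) = -287775/10092509208796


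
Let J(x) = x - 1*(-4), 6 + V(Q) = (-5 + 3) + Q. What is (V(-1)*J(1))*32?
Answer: -1440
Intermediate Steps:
V(Q) = -8 + Q (V(Q) = -6 + ((-5 + 3) + Q) = -6 + (-2 + Q) = -8 + Q)
J(x) = 4 + x (J(x) = x + 4 = 4 + x)
(V(-1)*J(1))*32 = ((-8 - 1)*(4 + 1))*32 = -9*5*32 = -45*32 = -1440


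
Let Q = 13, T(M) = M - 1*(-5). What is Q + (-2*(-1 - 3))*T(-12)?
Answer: -43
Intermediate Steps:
T(M) = 5 + M (T(M) = M + 5 = 5 + M)
Q + (-2*(-1 - 3))*T(-12) = 13 + (-2*(-1 - 3))*(5 - 12) = 13 - 2*(-4)*(-7) = 13 + 8*(-7) = 13 - 56 = -43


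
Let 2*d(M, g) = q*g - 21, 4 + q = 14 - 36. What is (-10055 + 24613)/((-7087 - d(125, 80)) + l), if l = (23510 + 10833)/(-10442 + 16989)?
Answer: -190622452/78973245 ≈ -2.4138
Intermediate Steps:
q = -26 (q = -4 + (14 - 36) = -4 - 22 = -26)
d(M, g) = -21/2 - 13*g (d(M, g) = (-26*g - 21)/2 = (-21 - 26*g)/2 = -21/2 - 13*g)
l = 34343/6547 ≈ 5.2456
(-10055 + 24613)/((-7087 - d(125, 80)) + l) = (-10055 + 24613)/((-7087 - (-21/2 - 13*80)) + 34343/6547) = 14558/((-7087 - (-21/2 - 1040)) + 34343/6547) = 14558/((-7087 - 1*(-2101/2)) + 34343/6547) = 14558/((-7087 + 2101/2) + 34343/6547) = 14558/(-12073/2 + 34343/6547) = 14558/(-78973245/13094) = 14558*(-13094/78973245) = -190622452/78973245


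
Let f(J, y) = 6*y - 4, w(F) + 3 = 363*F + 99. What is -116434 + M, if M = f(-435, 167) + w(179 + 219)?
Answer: 29134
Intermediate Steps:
w(F) = 96 + 363*F (w(F) = -3 + (363*F + 99) = -3 + (99 + 363*F) = 96 + 363*F)
f(J, y) = -4 + 6*y
M = 145568 (M = (-4 + 6*167) + (96 + 363*(179 + 219)) = (-4 + 1002) + (96 + 363*398) = 998 + (96 + 144474) = 998 + 144570 = 145568)
-116434 + M = -116434 + 145568 = 29134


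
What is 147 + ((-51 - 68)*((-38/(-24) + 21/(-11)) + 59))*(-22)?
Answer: 922537/6 ≈ 1.5376e+5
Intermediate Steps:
147 + ((-51 - 68)*((-38/(-24) + 21/(-11)) + 59))*(-22) = 147 - 119*((-38*(-1/24) + 21*(-1/11)) + 59)*(-22) = 147 - 119*((19/12 - 21/11) + 59)*(-22) = 147 - 119*(-43/132 + 59)*(-22) = 147 - 119*7745/132*(-22) = 147 - 921655/132*(-22) = 147 + 921655/6 = 922537/6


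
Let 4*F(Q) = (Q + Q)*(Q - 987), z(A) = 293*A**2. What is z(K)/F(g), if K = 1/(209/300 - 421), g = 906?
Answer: -2930000/64819979525637 ≈ -4.5202e-8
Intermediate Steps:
K = -300/126091 (K = 1/(209*(1/300) - 421) = 1/(209/300 - 421) = 1/(-126091/300) = -300/126091 ≈ -0.0023792)
F(Q) = Q*(-987 + Q)/2 (F(Q) = ((Q + Q)*(Q - 987))/4 = ((2*Q)*(-987 + Q))/4 = (2*Q*(-987 + Q))/4 = Q*(-987 + Q)/2)
z(K)/F(g) = (293*(-300/126091)**2)/(((1/2)*906*(-987 + 906))) = (293*(90000/15898940281))/(((1/2)*906*(-81))) = (26370000/15898940281)/(-36693) = (26370000/15898940281)*(-1/36693) = -2930000/64819979525637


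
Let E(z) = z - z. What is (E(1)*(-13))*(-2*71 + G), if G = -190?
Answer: 0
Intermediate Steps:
E(z) = 0
(E(1)*(-13))*(-2*71 + G) = (0*(-13))*(-2*71 - 190) = 0*(-142 - 190) = 0*(-332) = 0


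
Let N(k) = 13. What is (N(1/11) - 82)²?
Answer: 4761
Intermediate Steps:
(N(1/11) - 82)² = (13 - 82)² = (-69)² = 4761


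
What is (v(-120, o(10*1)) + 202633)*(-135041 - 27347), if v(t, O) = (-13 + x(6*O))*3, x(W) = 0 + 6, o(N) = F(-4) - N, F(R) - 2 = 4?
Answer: -32901757456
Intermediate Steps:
F(R) = 6 (F(R) = 2 + 4 = 6)
o(N) = 6 - N
x(W) = 6
v(t, O) = -21 (v(t, O) = (-13 + 6)*3 = -7*3 = -21)
(v(-120, o(10*1)) + 202633)*(-135041 - 27347) = (-21 + 202633)*(-135041 - 27347) = 202612*(-162388) = -32901757456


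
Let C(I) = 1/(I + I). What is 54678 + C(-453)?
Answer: 49538267/906 ≈ 54678.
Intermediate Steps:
C(I) = 1/(2*I)
54678 + C(-453) = 54678 + (½)/(-453) = 54678 + (½)*(-1/453) = 54678 - 1/906 = 49538267/906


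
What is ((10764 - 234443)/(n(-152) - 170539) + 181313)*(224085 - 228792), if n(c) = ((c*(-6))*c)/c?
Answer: -144767569098510/169627 ≈ -8.5345e+8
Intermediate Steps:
n(c) = -6*c (n(c) = ((-6*c)*c)/c = (-6*c²)/c = -6*c)
((10764 - 234443)/(n(-152) - 170539) + 181313)*(224085 - 228792) = ((10764 - 234443)/(-6*(-152) - 170539) + 181313)*(224085 - 228792) = (-223679/(912 - 170539) + 181313)*(-4707) = (-223679/(-169627) + 181313)*(-4707) = (-223679*(-1/169627) + 181313)*(-4707) = (223679/169627 + 181313)*(-4707) = (30755803930/169627)*(-4707) = -144767569098510/169627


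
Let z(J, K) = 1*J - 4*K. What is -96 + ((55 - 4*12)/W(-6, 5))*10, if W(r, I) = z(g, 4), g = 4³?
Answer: -2269/24 ≈ -94.542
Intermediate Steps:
g = 64
z(J, K) = J - 4*K
W(r, I) = 48 (W(r, I) = 64 - 4*4 = 64 - 16 = 48)
-96 + ((55 - 4*12)/W(-6, 5))*10 = -96 + ((55 - 4*12)/48)*10 = -96 + ((55 - 48)*(1/48))*10 = -96 + (7*(1/48))*10 = -96 + (7/48)*10 = -96 + 35/24 = -2269/24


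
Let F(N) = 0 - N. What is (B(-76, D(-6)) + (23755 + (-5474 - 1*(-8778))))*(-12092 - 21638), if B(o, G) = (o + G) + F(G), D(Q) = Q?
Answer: -910136590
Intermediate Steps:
F(N) = -N
B(o, G) = o (B(o, G) = (o + G) - G = (G + o) - G = o)
(B(-76, D(-6)) + (23755 + (-5474 - 1*(-8778))))*(-12092 - 21638) = (-76 + (23755 + (-5474 - 1*(-8778))))*(-12092 - 21638) = (-76 + (23755 + (-5474 + 8778)))*(-33730) = (-76 + (23755 + 3304))*(-33730) = (-76 + 27059)*(-33730) = 26983*(-33730) = -910136590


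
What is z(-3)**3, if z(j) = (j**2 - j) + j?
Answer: 729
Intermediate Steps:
z(j) = j**2
z(-3)**3 = ((-3)**2)**3 = 9**3 = 729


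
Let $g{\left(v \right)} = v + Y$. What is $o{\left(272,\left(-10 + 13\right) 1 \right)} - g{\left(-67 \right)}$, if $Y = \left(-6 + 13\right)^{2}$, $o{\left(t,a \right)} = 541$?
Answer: $559$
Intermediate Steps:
$Y = 49$ ($Y = 7^{2} = 49$)
$g{\left(v \right)} = 49 + v$ ($g{\left(v \right)} = v + 49 = 49 + v$)
$o{\left(272,\left(-10 + 13\right) 1 \right)} - g{\left(-67 \right)} = 541 - \left(49 - 67\right) = 541 - -18 = 541 + 18 = 559$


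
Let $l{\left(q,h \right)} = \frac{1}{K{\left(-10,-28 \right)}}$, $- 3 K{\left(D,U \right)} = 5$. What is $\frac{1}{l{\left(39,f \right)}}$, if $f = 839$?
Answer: $- \frac{5}{3} \approx -1.6667$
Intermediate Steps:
$K{\left(D,U \right)} = - \frac{5}{3}$ ($K{\left(D,U \right)} = \left(- \frac{1}{3}\right) 5 = - \frac{5}{3}$)
$l{\left(q,h \right)} = - \frac{3}{5}$ ($l{\left(q,h \right)} = \frac{1}{- \frac{5}{3}} = - \frac{3}{5}$)
$\frac{1}{l{\left(39,f \right)}} = \frac{1}{- \frac{3}{5}} = - \frac{5}{3}$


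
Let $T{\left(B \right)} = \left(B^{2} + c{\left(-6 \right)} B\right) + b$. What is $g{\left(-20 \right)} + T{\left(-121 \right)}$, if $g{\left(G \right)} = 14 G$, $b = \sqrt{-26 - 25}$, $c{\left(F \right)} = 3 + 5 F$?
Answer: $17628 + i \sqrt{51} \approx 17628.0 + 7.1414 i$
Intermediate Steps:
$b = i \sqrt{51}$ ($b = \sqrt{-51} = i \sqrt{51} \approx 7.1414 i$)
$T{\left(B \right)} = B^{2} - 27 B + i \sqrt{51}$ ($T{\left(B \right)} = \left(B^{2} + \left(3 + 5 \left(-6\right)\right) B\right) + i \sqrt{51} = \left(B^{2} + \left(3 - 30\right) B\right) + i \sqrt{51} = \left(B^{2} - 27 B\right) + i \sqrt{51} = B^{2} - 27 B + i \sqrt{51}$)
$g{\left(-20 \right)} + T{\left(-121 \right)} = 14 \left(-20\right) + \left(\left(-121\right)^{2} - -3267 + i \sqrt{51}\right) = -280 + \left(14641 + 3267 + i \sqrt{51}\right) = -280 + \left(17908 + i \sqrt{51}\right) = 17628 + i \sqrt{51}$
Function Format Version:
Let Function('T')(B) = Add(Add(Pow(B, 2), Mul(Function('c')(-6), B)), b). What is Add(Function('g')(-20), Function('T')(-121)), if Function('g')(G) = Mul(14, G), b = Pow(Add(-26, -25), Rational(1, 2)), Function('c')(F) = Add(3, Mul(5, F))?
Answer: Add(17628, Mul(I, Pow(51, Rational(1, 2)))) ≈ Add(17628., Mul(7.1414, I))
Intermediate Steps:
b = Mul(I, Pow(51, Rational(1, 2))) (b = Pow(-51, Rational(1, 2)) = Mul(I, Pow(51, Rational(1, 2))) ≈ Mul(7.1414, I))
Function('T')(B) = Add(Pow(B, 2), Mul(-27, B), Mul(I, Pow(51, Rational(1, 2)))) (Function('T')(B) = Add(Add(Pow(B, 2), Mul(Add(3, Mul(5, -6)), B)), Mul(I, Pow(51, Rational(1, 2)))) = Add(Add(Pow(B, 2), Mul(Add(3, -30), B)), Mul(I, Pow(51, Rational(1, 2)))) = Add(Add(Pow(B, 2), Mul(-27, B)), Mul(I, Pow(51, Rational(1, 2)))) = Add(Pow(B, 2), Mul(-27, B), Mul(I, Pow(51, Rational(1, 2)))))
Add(Function('g')(-20), Function('T')(-121)) = Add(Mul(14, -20), Add(Pow(-121, 2), Mul(-27, -121), Mul(I, Pow(51, Rational(1, 2))))) = Add(-280, Add(14641, 3267, Mul(I, Pow(51, Rational(1, 2))))) = Add(-280, Add(17908, Mul(I, Pow(51, Rational(1, 2))))) = Add(17628, Mul(I, Pow(51, Rational(1, 2))))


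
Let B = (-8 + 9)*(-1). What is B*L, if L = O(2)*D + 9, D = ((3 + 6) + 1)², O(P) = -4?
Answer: 391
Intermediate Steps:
D = 100 (D = (9 + 1)² = 10² = 100)
B = -1 (B = 1*(-1) = -1)
L = -391 (L = -4*100 + 9 = -400 + 9 = -391)
B*L = -1*(-391) = 391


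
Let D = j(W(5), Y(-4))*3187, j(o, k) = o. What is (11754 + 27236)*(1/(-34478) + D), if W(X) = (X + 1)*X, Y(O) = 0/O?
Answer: 64264128582605/17239 ≈ 3.7278e+9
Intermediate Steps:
Y(O) = 0
W(X) = X*(1 + X) (W(X) = (1 + X)*X = X*(1 + X))
D = 95610 (D = (5*(1 + 5))*3187 = (5*6)*3187 = 30*3187 = 95610)
(11754 + 27236)*(1/(-34478) + D) = (11754 + 27236)*(1/(-34478) + 95610) = 38990*(-1/34478 + 95610) = 38990*(3296441579/34478) = 64264128582605/17239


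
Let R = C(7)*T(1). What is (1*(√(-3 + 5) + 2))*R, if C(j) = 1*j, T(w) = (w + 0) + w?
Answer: 28 + 14*√2 ≈ 47.799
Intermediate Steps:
T(w) = 2*w (T(w) = w + w = 2*w)
C(j) = j
R = 14 (R = 7*(2*1) = 7*2 = 14)
(1*(√(-3 + 5) + 2))*R = (1*(√(-3 + 5) + 2))*14 = (1*(√2 + 2))*14 = (1*(2 + √2))*14 = (2 + √2)*14 = 28 + 14*√2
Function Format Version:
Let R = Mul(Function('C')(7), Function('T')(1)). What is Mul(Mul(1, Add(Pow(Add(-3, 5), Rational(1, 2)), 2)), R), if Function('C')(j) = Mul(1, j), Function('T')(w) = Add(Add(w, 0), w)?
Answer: Add(28, Mul(14, Pow(2, Rational(1, 2)))) ≈ 47.799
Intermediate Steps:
Function('T')(w) = Mul(2, w) (Function('T')(w) = Add(w, w) = Mul(2, w))
Function('C')(j) = j
R = 14 (R = Mul(7, Mul(2, 1)) = Mul(7, 2) = 14)
Mul(Mul(1, Add(Pow(Add(-3, 5), Rational(1, 2)), 2)), R) = Mul(Mul(1, Add(Pow(Add(-3, 5), Rational(1, 2)), 2)), 14) = Mul(Mul(1, Add(Pow(2, Rational(1, 2)), 2)), 14) = Mul(Mul(1, Add(2, Pow(2, Rational(1, 2)))), 14) = Mul(Add(2, Pow(2, Rational(1, 2))), 14) = Add(28, Mul(14, Pow(2, Rational(1, 2))))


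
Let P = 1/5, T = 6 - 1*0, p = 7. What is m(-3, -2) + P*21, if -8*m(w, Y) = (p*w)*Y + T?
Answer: -9/5 ≈ -1.8000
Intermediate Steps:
T = 6 (T = 6 + 0 = 6)
m(w, Y) = -¾ - 7*Y*w/8 (m(w, Y) = -((7*w)*Y + 6)/8 = -(7*Y*w + 6)/8 = -(6 + 7*Y*w)/8 = -¾ - 7*Y*w/8)
P = ⅕ ≈ 0.20000
m(-3, -2) + P*21 = (-¾ - 7/8*(-2)*(-3)) + (⅕)*21 = (-¾ - 21/4) + 21/5 = -6 + 21/5 = -9/5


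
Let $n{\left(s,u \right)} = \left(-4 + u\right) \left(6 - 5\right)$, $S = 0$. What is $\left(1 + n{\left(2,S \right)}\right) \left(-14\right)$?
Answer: $42$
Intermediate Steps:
$n{\left(s,u \right)} = -4 + u$ ($n{\left(s,u \right)} = \left(-4 + u\right) 1 = -4 + u$)
$\left(1 + n{\left(2,S \right)}\right) \left(-14\right) = \left(1 + \left(-4 + 0\right)\right) \left(-14\right) = \left(1 - 4\right) \left(-14\right) = \left(-3\right) \left(-14\right) = 42$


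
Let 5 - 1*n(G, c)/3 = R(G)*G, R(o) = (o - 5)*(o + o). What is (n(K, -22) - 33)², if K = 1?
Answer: 36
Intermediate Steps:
R(o) = 2*o*(-5 + o) (R(o) = (-5 + o)*(2*o) = 2*o*(-5 + o))
n(G, c) = 15 - 6*G²*(-5 + G) (n(G, c) = 15 - 3*2*G*(-5 + G)*G = 15 - 6*G²*(-5 + G))
(n(K, -22) - 33)² = ((15 + 6*1²*(5 - 1*1)) - 33)² = ((15 + 6*1*(5 - 1)) - 33)² = ((15 + 6*1*4) - 33)² = ((15 + 24) - 33)² = (39 - 33)² = 6² = 36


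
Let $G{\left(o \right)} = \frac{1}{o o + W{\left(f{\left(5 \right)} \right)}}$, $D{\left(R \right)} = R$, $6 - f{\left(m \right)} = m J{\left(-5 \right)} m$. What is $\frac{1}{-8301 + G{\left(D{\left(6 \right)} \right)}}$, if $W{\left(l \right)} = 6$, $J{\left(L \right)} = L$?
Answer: $- \frac{42}{348641} \approx -0.00012047$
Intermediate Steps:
$f{\left(m \right)} = 6 + 5 m^{2}$ ($f{\left(m \right)} = 6 - m \left(-5\right) m = 6 - - 5 m m = 6 - - 5 m^{2} = 6 + 5 m^{2}$)
$G{\left(o \right)} = \frac{1}{6 + o^{2}}$ ($G{\left(o \right)} = \frac{1}{o o + 6} = \frac{1}{o^{2} + 6} = \frac{1}{6 + o^{2}}$)
$\frac{1}{-8301 + G{\left(D{\left(6 \right)} \right)}} = \frac{1}{-8301 + \frac{1}{6 + 6^{2}}} = \frac{1}{-8301 + \frac{1}{6 + 36}} = \frac{1}{-8301 + \frac{1}{42}} = \frac{1}{- \frac{348641}{42}} = - \frac{42}{348641}$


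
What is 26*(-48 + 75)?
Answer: 702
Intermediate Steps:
26*(-48 + 75) = 26*27 = 702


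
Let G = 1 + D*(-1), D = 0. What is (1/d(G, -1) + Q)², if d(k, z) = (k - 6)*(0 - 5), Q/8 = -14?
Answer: 7834401/625 ≈ 12535.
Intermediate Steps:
G = 1 (G = 1 + 0*(-1) = 1 + 0 = 1)
Q = -112 (Q = 8*(-14) = -112)
d(k, z) = 30 - 5*k (d(k, z) = (-6 + k)*(-5) = 30 - 5*k)
(1/d(G, -1) + Q)² = (1/(30 - 5*1) - 112)² = (1/(30 - 5) - 112)² = (1/25 - 112)² = (-2799/25)² = 7834401/625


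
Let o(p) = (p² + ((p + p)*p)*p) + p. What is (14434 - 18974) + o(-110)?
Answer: -2654550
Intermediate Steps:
o(p) = p + p² + 2*p³ (o(p) = (p² + ((2*p)*p)*p) + p = (p² + (2*p²)*p) + p = (p² + 2*p³) + p = p + p² + 2*p³)
(14434 - 18974) + o(-110) = (14434 - 18974) - 110*(1 - 110 + 2*(-110)²) = -4540 - 110*(1 - 110 + 2*12100) = -4540 - 110*(1 - 110 + 24200) = -4540 - 110*24091 = -4540 - 2650010 = -2654550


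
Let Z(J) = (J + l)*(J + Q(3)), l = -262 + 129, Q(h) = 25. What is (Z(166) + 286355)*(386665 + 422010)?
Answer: 236665208150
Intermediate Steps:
l = -133
Z(J) = (-133 + J)*(25 + J) (Z(J) = (J - 133)*(J + 25) = (-133 + J)*(25 + J))
(Z(166) + 286355)*(386665 + 422010) = ((-3325 + 166**2 - 108*166) + 286355)*(386665 + 422010) = ((-3325 + 27556 - 17928) + 286355)*808675 = (6303 + 286355)*808675 = 292658*808675 = 236665208150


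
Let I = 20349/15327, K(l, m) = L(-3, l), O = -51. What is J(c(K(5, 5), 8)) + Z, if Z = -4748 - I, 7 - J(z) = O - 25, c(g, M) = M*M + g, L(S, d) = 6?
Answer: -7946756/1703 ≈ -4666.3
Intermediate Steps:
K(l, m) = 6
c(g, M) = g + M² (c(g, M) = M² + g = g + M²)
J(z) = 83 (J(z) = 7 - (-51 - 25) = 7 - 1*(-76) = 7 + 76 = 83)
I = 2261/1703 (I = 20349*(1/15327) = 2261/1703 ≈ 1.3277)
Z = -8088105/1703 (Z = -4748 - 1*2261/1703 = -4748 - 2261/1703 = -8088105/1703 ≈ -4749.3)
J(c(K(5, 5), 8)) + Z = 83 - 8088105/1703 = -7946756/1703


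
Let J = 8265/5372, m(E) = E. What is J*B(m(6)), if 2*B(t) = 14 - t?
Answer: 8265/1343 ≈ 6.1541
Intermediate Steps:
B(t) = 7 - t/2 (B(t) = (14 - t)/2 = 7 - t/2)
J = 8265/5372 (J = 8265*(1/5372) = 8265/5372 ≈ 1.5385)
J*B(m(6)) = 8265*(7 - ½*6)/5372 = 8265*(7 - 3)/5372 = (8265/5372)*4 = 8265/1343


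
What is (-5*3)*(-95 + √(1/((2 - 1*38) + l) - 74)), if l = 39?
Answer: 1425 - 5*I*√663 ≈ 1425.0 - 128.74*I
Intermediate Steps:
(-5*3)*(-95 + √(1/((2 - 1*38) + l) - 74)) = (-5*3)*(-95 + √(1/((2 - 1*38) + 39) - 74)) = -15*(-95 + √(1/((2 - 38) + 39) - 74)) = -15*(-95 + √(1/(-36 + 39) - 74)) = -15*(-95 + √(1/3 - 74)) = -15*(-95 + √(⅓ - 74)) = -15*(-95 + √(-221/3)) = -15*(-95 + I*√663/3) = 1425 - 5*I*√663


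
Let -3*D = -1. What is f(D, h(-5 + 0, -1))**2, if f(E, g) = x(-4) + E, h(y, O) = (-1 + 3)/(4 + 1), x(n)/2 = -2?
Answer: 121/9 ≈ 13.444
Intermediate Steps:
x(n) = -4 (x(n) = 2*(-2) = -4)
h(y, O) = 2/5
D = 1/3 (D = -1/3*(-1) = 1/3 ≈ 0.33333)
f(E, g) = -4 + E
f(D, h(-5 + 0, -1))**2 = (-4 + 1/3)**2 = (-11/3)**2 = 121/9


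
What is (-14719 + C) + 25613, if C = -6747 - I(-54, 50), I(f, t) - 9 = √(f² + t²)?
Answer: 4138 - 2*√1354 ≈ 4064.4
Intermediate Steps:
I(f, t) = 9 + √(f² + t²)
C = -6756 - 2*√1354 (C = -6747 - (9 + √((-54)² + 50²)) = -6747 - (9 + √(2916 + 2500)) = -6747 - (9 + √5416) = -6747 - (9 + 2*√1354) = -6747 + (-9 - 2*√1354) = -6756 - 2*√1354 ≈ -6829.6)
(-14719 + C) + 25613 = (-14719 + (-6756 - 2*√1354)) + 25613 = (-21475 - 2*√1354) + 25613 = 4138 - 2*√1354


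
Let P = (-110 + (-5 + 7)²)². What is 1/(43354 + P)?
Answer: 1/54590 ≈ 1.8318e-5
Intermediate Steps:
P = 11236 (P = (-110 + 2²)² = (-110 + 4)² = (-106)² = 11236)
1/(43354 + P) = 1/(43354 + 11236) = 1/54590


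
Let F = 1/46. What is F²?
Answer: 1/2116 ≈ 0.00047259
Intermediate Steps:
F = 1/46 ≈ 0.021739
F² = (1/46)² = 1/2116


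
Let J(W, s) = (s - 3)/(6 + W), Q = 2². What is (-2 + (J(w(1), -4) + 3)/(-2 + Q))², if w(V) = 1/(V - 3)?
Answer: 625/484 ≈ 1.2913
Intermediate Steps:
Q = 4
w(V) = 1/(-3 + V)
J(W, s) = (-3 + s)/(6 + W)
(-2 + (J(w(1), -4) + 3)/(-2 + Q))² = (-2 + ((-3 - 4)/(6 + 1/(-3 + 1)) + 3)/(-2 + 4))² = (-2 + (-7/(6 + 1/(-2)) + 3)/2)² = (-2 + (-7/(6 - ½) + 3)*(½))² = (-2 + (-7/(11/2) + 3)*(½))² = (-2 + ((2/11)*(-7) + 3)*(½))² = (-2 + (-14/11 + 3)*(½))² = (-2 + (19/11)*(½))² = (-2 + 19/22)² = (-25/22)² = 625/484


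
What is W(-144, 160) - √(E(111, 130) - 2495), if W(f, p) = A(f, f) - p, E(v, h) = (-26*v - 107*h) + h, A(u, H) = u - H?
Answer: -160 - 3*I*√2129 ≈ -160.0 - 138.42*I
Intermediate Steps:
E(v, h) = -106*h - 26*v (E(v, h) = (-107*h - 26*v) + h = -106*h - 26*v)
W(f, p) = -p (W(f, p) = (f - f) - p = 0 - p = -p)
W(-144, 160) - √(E(111, 130) - 2495) = -1*160 - √((-106*130 - 26*111) - 2495) = -160 - √((-13780 - 2886) - 2495) = -160 - √(-16666 - 2495) = -160 - √(-19161) = -160 - 3*I*√2129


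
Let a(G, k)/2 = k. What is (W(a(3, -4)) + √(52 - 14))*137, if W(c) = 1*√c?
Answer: 137*√38 + 274*I*√2 ≈ 844.52 + 387.49*I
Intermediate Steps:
a(G, k) = 2*k
W(c) = √c
(W(a(3, -4)) + √(52 - 14))*137 = (√(2*(-4)) + √(52 - 14))*137 = (√(-8) + √38)*137 = (2*I*√2 + √38)*137 = (√38 + 2*I*√2)*137 = 137*√38 + 274*I*√2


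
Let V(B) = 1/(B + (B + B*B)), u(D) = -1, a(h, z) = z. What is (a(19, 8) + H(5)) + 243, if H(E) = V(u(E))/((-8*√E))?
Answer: 251 + √5/40 ≈ 251.06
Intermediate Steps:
V(B) = 1/(B² + 2*B) (V(B) = 1/(B + (B + B²)) = 1/(B² + 2*B))
H(E) = 1/(8*√E) (H(E) = (1/((-1)*(2 - 1)))/((-8*√E)) = (-1/1)*(-1/(8*√E)) = (-1*1)*(-1/(8*√E)) = -(-1)/(8*√E) = 1/(8*√E))
(a(19, 8) + H(5)) + 243 = (8 + 1/(8*√5)) + 243 = (8 + (√5/5)/8) + 243 = (8 + √5/40) + 243 = 251 + √5/40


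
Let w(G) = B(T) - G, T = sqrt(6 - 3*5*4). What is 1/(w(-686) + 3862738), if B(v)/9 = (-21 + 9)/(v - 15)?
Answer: 9980527/38559065495916 - I*sqrt(6)/12853021831972 ≈ 2.5884e-7 - 1.9058e-13*I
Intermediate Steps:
T = 3*I*sqrt(6) (T = sqrt(6 - 15*4) = sqrt(6 - 60) = sqrt(-54) = 3*I*sqrt(6) ≈ 7.3485*I)
B(v) = -108/(-15 + v) (B(v) = 9*((-21 + 9)/(v - 15)) = 9*(-12/(-15 + v)) = -108/(-15 + v))
w(G) = -G - 108/(-15 + 3*I*sqrt(6)) (w(G) = -108/(-15 + 3*I*sqrt(6)) - G = -G - 108/(-15 + 3*I*sqrt(6)))
1/(w(-686) + 3862738) = 1/((180/31 - 1*(-686) + 36*I*sqrt(6)/31) + 3862738) = 1/((180/31 + 686 + 36*I*sqrt(6)/31) + 3862738) = 1/((21446/31 + 36*I*sqrt(6)/31) + 3862738) = 1/(119766324/31 + 36*I*sqrt(6)/31)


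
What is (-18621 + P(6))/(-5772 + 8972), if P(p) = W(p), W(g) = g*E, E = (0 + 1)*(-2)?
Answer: -18633/3200 ≈ -5.8228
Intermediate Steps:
E = -2 (E = 1*(-2) = -2)
W(g) = -2*g (W(g) = g*(-2) = -2*g)
P(p) = -2*p
(-18621 + P(6))/(-5772 + 8972) = (-18621 - 2*6)/(-5772 + 8972) = (-18621 - 12)/3200 = -18633*1/3200 = -18633/3200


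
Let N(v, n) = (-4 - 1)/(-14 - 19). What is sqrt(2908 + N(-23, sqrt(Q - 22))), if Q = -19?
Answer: sqrt(3166977)/33 ≈ 53.927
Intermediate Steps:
N(v, n) = 5/33 (N(v, n) = -5/(-33) = -5*(-1/33) = 5/33)
sqrt(2908 + N(-23, sqrt(Q - 22))) = sqrt(2908 + 5/33) = sqrt(95969/33) = sqrt(3166977)/33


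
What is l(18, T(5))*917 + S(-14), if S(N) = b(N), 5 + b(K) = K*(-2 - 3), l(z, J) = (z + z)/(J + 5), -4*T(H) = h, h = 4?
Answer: 8318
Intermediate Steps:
T(H) = -1 (T(H) = -¼*4 = -1)
l(z, J) = 2*z/(5 + J) (l(z, J) = (2*z)/(5 + J) = 2*z/(5 + J))
b(K) = -5 - 5*K (b(K) = -5 + K*(-2 - 3) = -5 + K*(-5) = -5 - 5*K)
S(N) = -5 - 5*N
l(18, T(5))*917 + S(-14) = (2*18/(5 - 1))*917 + (-5 - 5*(-14)) = (2*18/4)*917 + (-5 + 70) = (2*18*(¼))*917 + 65 = 9*917 + 65 = 8253 + 65 = 8318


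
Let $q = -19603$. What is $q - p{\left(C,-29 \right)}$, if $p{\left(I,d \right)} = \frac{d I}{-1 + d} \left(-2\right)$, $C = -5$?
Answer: $- \frac{58838}{3} \approx -19613.0$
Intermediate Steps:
$p{\left(I,d \right)} = - \frac{2 I d}{-1 + d}$ ($p{\left(I,d \right)} = \frac{I d}{-1 + d} \left(-2\right) = - \frac{2 I d}{-1 + d}$)
$q - p{\left(C,-29 \right)} = -19603 - \left(-2\right) \left(-5\right) \left(-29\right) \frac{1}{-1 - 29} = -19603 - \left(-2\right) \left(-5\right) \left(-29\right) \frac{1}{-30} = -19603 - \left(-2\right) \left(-5\right) \left(-29\right) \left(- \frac{1}{30}\right) = -19603 - \frac{29}{3} = - \frac{58838}{3}$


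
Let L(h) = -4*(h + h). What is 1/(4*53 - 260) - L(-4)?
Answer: -1537/48 ≈ -32.021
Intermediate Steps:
L(h) = -8*h
1/(4*53 - 260) - L(-4) = 1/(4*53 - 260) - (-8)*(-4) = 1/(212 - 260) - 1*32 = 1/(-48) - 32 = -1/48 - 32 = -1537/48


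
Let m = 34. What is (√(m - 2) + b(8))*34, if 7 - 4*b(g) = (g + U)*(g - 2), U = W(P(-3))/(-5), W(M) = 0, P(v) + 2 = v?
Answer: -697/2 + 136*√2 ≈ -156.17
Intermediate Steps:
P(v) = -2 + v
U = 0 (U = 0/(-5) = 0*(-⅕) = 0)
b(g) = 7/4 - g*(-2 + g)/4 (b(g) = 7/4 - (g + 0)*(g - 2)/4 = 7/4 - g*(-2 + g)/4)
(√(m - 2) + b(8))*34 = (√(34 - 2) + (7/4 + (½)*8 - ¼*8²))*34 = (√32 + (7/4 + 4 - ¼*64))*34 = (4*√2 + (7/4 + 4 - 16))*34 = (4*√2 - 41/4)*34 = (-41/4 + 4*√2)*34 = -697/2 + 136*√2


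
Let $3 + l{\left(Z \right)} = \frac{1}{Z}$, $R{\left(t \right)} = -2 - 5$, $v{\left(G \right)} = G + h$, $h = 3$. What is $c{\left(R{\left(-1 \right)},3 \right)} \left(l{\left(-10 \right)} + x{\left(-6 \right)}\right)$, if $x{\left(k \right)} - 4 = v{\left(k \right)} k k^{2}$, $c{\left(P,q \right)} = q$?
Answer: $\frac{19467}{10} \approx 1946.7$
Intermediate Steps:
$v{\left(G \right)} = 3 + G$ ($v{\left(G \right)} = G + 3 = 3 + G$)
$R{\left(t \right)} = -7$ ($R{\left(t \right)} = -2 - 5 = -7$)
$l{\left(Z \right)} = -3 + \frac{1}{Z}$
$x{\left(k \right)} = 4 + k^{3} \left(3 + k\right)$ ($x{\left(k \right)} = 4 + \left(3 + k\right) k k^{2} = 4 + \left(3 + k\right) k^{3} = 4 + k^{3} \left(3 + k\right)$)
$c{\left(R{\left(-1 \right)},3 \right)} \left(l{\left(-10 \right)} + x{\left(-6 \right)}\right) = 3 \left(\left(-3 + \frac{1}{-10}\right) + \left(4 + \left(-6\right)^{3} \left(3 - 6\right)\right)\right) = 3 \left(\left(-3 - \frac{1}{10}\right) + \left(4 - -648\right)\right) = 3 \left(- \frac{31}{10} + \left(4 + 648\right)\right) = 3 \left(- \frac{31}{10} + 652\right) = 3 \cdot \frac{6489}{10} = \frac{19467}{10}$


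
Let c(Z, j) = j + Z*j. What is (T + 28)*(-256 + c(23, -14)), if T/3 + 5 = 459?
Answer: -822880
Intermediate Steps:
T = 1362 (T = -15 + 3*459 = -15 + 1377 = 1362)
(T + 28)*(-256 + c(23, -14)) = (1362 + 28)*(-256 - 14*(1 + 23)) = 1390*(-256 - 14*24) = 1390*(-256 - 336) = 1390*(-592) = -822880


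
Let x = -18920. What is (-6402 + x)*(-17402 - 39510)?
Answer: 1441125664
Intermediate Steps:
(-6402 + x)*(-17402 - 39510) = (-6402 - 18920)*(-17402 - 39510) = -25322*(-56912) = 1441125664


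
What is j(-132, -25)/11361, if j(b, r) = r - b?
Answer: 107/11361 ≈ 0.0094182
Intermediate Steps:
j(-132, -25)/11361 = (-25 - 1*(-132))/11361 = (-25 + 132)*(1/11361) = 107*(1/11361) = 107/11361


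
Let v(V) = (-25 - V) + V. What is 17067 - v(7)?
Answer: 17092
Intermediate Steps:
v(V) = -25
17067 - v(7) = 17067 - 1*(-25) = 17067 + 25 = 17092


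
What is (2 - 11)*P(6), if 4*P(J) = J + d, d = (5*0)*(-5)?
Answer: -27/2 ≈ -13.500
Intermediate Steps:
d = 0 (d = 0*(-5) = 0)
P(J) = J/4 (P(J) = (J + 0)/4 = J/4)
(2 - 11)*P(6) = (2 - 11)*((¼)*6) = -9*3/2 = -27/2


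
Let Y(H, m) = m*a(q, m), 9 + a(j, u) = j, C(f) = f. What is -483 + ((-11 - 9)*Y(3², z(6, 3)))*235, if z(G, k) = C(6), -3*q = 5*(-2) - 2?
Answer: 140517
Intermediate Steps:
q = 4 (q = -(5*(-2) - 2)/3 = -(-10 - 2)/3 = -⅓*(-12) = 4)
z(G, k) = 6
a(j, u) = -9 + j
Y(H, m) = -5*m (Y(H, m) = m*(-9 + 4) = m*(-5) = -5*m)
-483 + ((-11 - 9)*Y(3², z(6, 3)))*235 = -483 + ((-11 - 9)*(-5*6))*235 = -483 - 20*(-30)*235 = -483 + 600*235 = -483 + 141000 = 140517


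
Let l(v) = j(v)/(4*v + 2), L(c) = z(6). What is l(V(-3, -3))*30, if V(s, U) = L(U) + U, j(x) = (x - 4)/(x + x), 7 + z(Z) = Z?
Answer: -15/7 ≈ -2.1429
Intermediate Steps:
z(Z) = -7 + Z
j(x) = (-4 + x)/(2*x) (j(x) = (-4 + x)/((2*x)) = (-4 + x)*(1/(2*x)) = (-4 + x)/(2*x))
L(c) = -1 (L(c) = -7 + 6 = -1)
V(s, U) = -1 + U
l(v) = (-4 + v)/(2*v*(2 + 4*v)) (l(v) = ((-4 + v)/(2*v))/(4*v + 2) = ((-4 + v)/(2*v))/(2 + 4*v) = (-4 + v)/(2*v*(2 + 4*v)))
l(V(-3, -3))*30 = ((-4 + (-1 - 3))/(4*(-1 - 3)*(1 + 2*(-1 - 3))))*30 = ((1/4)*(-4 - 4)/(-4*(1 + 2*(-4))))*30 = ((1/4)*(-1/4)*(-8)/(1 - 8))*30 = ((1/4)*(-1/4)*(-8)/(-7))*30 = ((1/4)*(-1/4)*(-1/7)*(-8))*30 = -1/14*30 = -15/7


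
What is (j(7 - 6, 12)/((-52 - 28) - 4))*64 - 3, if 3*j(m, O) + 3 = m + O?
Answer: -349/63 ≈ -5.5397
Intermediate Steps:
j(m, O) = -1 + O/3 + m/3 (j(m, O) = -1 + (m + O)/3 = -1 + (O + m)/3 = -1 + (O/3 + m/3) = -1 + O/3 + m/3)
(j(7 - 6, 12)/((-52 - 28) - 4))*64 - 3 = ((-1 + (⅓)*12 + (7 - 6)/3)/((-52 - 28) - 4))*64 - 3 = ((-1 + 4 + (⅓)*1)/(-80 - 4))*64 - 3 = ((-1 + 4 + ⅓)/(-84))*64 - 3 = ((10/3)*(-1/84))*64 - 3 = -5/126*64 - 3 = -160/63 - 3 = -349/63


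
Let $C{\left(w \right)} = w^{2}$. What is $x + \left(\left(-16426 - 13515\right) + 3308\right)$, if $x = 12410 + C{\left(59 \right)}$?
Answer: $-10742$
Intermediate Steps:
$x = 15891$ ($x = 12410 + 59^{2} = 12410 + 3481 = 15891$)
$x + \left(\left(-16426 - 13515\right) + 3308\right) = 15891 + \left(\left(-16426 - 13515\right) + 3308\right) = 15891 + \left(-29941 + 3308\right) = 15891 - 26633 = -10742$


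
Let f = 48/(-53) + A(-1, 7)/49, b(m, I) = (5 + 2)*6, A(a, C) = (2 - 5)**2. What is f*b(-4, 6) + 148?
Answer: 43658/371 ≈ 117.68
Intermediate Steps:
A(a, C) = 9 (A(a, C) = (-3)**2 = 9)
b(m, I) = 42 (b(m, I) = 7*6 = 42)
f = -1875/2597 (f = 48/(-53) + 9/49 = 48*(-1/53) + 9*(1/49) = -48/53 + 9/49 = -1875/2597 ≈ -0.72199)
f*b(-4, 6) + 148 = -1875/2597*42 + 148 = -11250/371 + 148 = 43658/371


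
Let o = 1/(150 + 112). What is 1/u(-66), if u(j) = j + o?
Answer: -262/17291 ≈ -0.015152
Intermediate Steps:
o = 1/262 ≈ 0.0038168
u(j) = 1/262 + j (u(j) = j + 1/262 = 1/262 + j)
1/u(-66) = 1/(1/262 - 66) = 1/(-17291/262) = -262/17291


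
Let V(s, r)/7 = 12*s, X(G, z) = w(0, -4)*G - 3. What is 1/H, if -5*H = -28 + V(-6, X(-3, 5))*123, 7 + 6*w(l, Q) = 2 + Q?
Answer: 1/12404 ≈ 8.0619e-5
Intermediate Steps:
w(l, Q) = -⅚ + Q/6 (w(l, Q) = -7/6 + (2 + Q)/6 = -7/6 + (⅓ + Q/6) = -⅚ + Q/6)
X(G, z) = -3 - 3*G/2 (X(G, z) = (-⅚ + (⅙)*(-4))*G - 3 = (-⅚ - ⅔)*G - 3 = -3*G/2 - 3 = -3 - 3*G/2)
V(s, r) = 84*s (V(s, r) = 7*(12*s) = 84*s)
H = 12404 (H = -(-28 + (84*(-6))*123)/5 = -(-28 - 504*123)/5 = -(-28 - 61992)/5 = -⅕*(-62020) = 12404)
1/H = 1/12404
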